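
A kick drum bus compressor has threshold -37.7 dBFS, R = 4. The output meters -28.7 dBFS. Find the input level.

That's 9 dB above the -37.7 dBFS threshold.
Input overshoot = R × output overshoot = 36 dB → input = -37.7 + 36 = -1.7 dBFS.

-1.7 dBFS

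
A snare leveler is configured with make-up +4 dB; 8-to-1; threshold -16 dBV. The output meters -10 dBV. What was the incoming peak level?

0 dBV

Remove make-up: -10 − 4 = -14 dBV.
That's 2 dB above the -16 dBV threshold.
Before 8:1 compression the overshoot was 2 × 8 = 16 dB, so input = -16 + 16 = 0 dBV.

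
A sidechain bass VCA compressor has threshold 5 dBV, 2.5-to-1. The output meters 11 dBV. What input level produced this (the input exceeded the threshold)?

That's 6 dB above the 5 dBV threshold.
Undo the ratio: input overshoot = 6 × 2.5 = 15 dB, giving input = 20 dBV.

20 dBV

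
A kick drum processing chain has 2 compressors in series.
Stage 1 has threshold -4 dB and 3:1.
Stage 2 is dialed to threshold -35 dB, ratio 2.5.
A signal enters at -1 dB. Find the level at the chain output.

-22.2 dB

Stage 1: 3 dB above -4 dB, reduced 3:1 to 1 dB above → -3 dB.
Stage 2: -3 dB is 32 dB over -35 dB; at 2.5:1 that becomes 12.8 dB over, giving -22.2 dB.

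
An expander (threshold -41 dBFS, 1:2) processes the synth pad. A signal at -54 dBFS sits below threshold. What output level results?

-67 dBFS

Below threshold, a 1:2 expander applies gain = (2−1)×(T − x) of attenuation.
(2−1) × 13 = 13 dB, so output = -54 − 13 = -67 dBFS.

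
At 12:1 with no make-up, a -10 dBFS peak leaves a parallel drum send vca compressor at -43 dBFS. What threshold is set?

-46 dBFS

Input is 36 dB above T (since output overshoot × R = input overshoot: (-43 − T)·12 = -10 − T gives T = -46 dBFS).
Check: -46 + (-10 − (-46))/12 = -46 + 3 = -43 dBFS. ✓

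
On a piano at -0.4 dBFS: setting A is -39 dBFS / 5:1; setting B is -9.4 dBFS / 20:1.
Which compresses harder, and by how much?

A: overshoot 38.6 dB → output overshoot 7.72 dB → GR 30.88 dB.
B: overshoot 9 dB → output overshoot 0.45 dB → GR 8.55 dB.
A reduces 22.33 dB more.

A, by 22.33 dB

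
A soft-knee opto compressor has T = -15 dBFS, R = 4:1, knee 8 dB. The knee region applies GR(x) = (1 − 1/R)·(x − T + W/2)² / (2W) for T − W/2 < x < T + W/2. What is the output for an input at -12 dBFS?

-14.296875 dBFS

x − T + W/2 = -12 − (-15) + 4 = 7.
GR = (1 − 1/4) × 7² / 16 = 0.75 × 49 / 16 = 2.296875 dB.
Output = -12 − 2.296875 = -14.296875 dBFS.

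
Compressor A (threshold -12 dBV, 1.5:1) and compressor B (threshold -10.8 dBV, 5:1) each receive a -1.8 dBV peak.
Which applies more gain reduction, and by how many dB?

A: overshoot 10.2 dB → output overshoot 6.8 dB → GR 3.4 dB.
B: overshoot 9 dB → output overshoot 1.8 dB → GR 7.2 dB.
B reduces 3.8 dB more.

B, by 3.8 dB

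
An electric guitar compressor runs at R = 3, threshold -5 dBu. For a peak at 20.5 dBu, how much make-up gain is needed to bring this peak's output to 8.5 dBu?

The peak compresses to -5 + 25.5/3 = 3.5 dBu.
To reach 8.5 dBu requires 8.5 − 3.5 = 5 dB of make-up.

5 dB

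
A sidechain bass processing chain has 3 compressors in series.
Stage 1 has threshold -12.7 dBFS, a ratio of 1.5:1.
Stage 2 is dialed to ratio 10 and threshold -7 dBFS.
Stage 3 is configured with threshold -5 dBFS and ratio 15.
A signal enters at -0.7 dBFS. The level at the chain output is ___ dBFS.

-6.77 dBFS

Stage 1: 12 dB above -12.7 dBFS, reduced 1.5:1 to 8 dB above → -4.7 dBFS.
Stage 2: -4.7 dBFS is 2.3 dB over -7 dBFS; at 10:1 that becomes 0.23 dB over, giving -6.77 dBFS.
Stage 3: below threshold (-6.77 ≤ -5); passes unchanged; output -6.77 dBFS.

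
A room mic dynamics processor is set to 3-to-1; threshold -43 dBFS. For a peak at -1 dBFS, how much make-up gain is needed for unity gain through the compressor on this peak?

28 dB

Overshoot 42 dB → 42/3 = 14 dB after compression, so the compressed level is -43 + 14 = -29 dBFS.
Make-up = target − compressed = -1 − (-29) = 28 dB.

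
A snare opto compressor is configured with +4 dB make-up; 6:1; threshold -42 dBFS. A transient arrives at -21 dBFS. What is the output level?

-34.5 dBFS

The input is 21 dB above the -42 dBFS threshold.
The 21 dB excess becomes 3.5 dB after 6:1 reduction.
That puts the output at -38.5 dBFS; make-up adds 4 dB, giving -34.5 dBFS.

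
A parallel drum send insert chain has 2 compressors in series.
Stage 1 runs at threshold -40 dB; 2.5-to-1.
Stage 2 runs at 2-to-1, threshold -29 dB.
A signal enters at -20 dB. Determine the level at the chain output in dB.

Stage 1: -20 dB is 20 dB over -40 dB; at 2.5:1 that becomes 8 dB over, giving -32 dB.
Stage 2: below threshold (-32 ≤ -29); passes unchanged; output -32 dB.

-32 dB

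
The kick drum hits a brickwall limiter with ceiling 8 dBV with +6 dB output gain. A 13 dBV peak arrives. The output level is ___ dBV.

The limiter clamps the peak to its 8 dBV ceiling.
Output gain then adds 6 dB: 8 + 6 = 14 dBV.

14 dBV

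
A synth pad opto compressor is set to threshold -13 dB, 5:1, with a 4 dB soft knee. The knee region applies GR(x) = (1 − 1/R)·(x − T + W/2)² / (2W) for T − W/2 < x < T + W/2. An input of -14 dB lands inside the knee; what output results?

x − T + W/2 = -14 − (-13) + 2 = 1.
GR = (1 − 1/5) × 1² / 8 = 0.8 × 1 / 8 = 0.1 dB.
Output = -14 − 0.1 = -14.1 dB.

-14.1 dB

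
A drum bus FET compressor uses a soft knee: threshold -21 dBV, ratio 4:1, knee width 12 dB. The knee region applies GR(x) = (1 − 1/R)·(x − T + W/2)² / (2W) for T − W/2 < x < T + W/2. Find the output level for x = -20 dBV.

-21.53125 dBV

x − T + W/2 = -20 − (-21) + 6 = 7.
GR = (1 − 1/4) × 7² / 24 = 0.75 × 49 / 24 = 1.53125 dB.
Output = -20 − 1.53125 = -21.53125 dBV.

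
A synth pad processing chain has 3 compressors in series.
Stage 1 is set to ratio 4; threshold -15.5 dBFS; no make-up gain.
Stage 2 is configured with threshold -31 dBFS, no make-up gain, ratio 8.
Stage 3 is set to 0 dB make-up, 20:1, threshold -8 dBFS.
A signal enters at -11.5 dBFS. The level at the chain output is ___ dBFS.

-28.9375 dBFS

Stage 1: -11.5 dBFS is 4 dB over -15.5 dBFS; at 4:1 that becomes 1 dB over, giving -14.5 dBFS.
Stage 2: overshoot 16.5 dB → 16.5/8 = 2.0625 dB → -28.9375 dBFS.
Stage 3: -28.9375 dBFS is at or below the -8 dBFS threshold — no compression; output -28.9375 dBFS.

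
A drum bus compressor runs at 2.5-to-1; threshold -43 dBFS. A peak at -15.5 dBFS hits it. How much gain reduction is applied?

16.5 dB

-15.5 dBFS exceeds the threshold by 27.5 dB.
A 2.5:1 ratio leaves 11 dB of that excess.
So the signal is attenuated by 27.5 − 11 = 16.5 dB.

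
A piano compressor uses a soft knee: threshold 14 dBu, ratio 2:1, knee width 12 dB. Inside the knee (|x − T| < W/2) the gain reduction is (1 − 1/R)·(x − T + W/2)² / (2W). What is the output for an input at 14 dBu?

x − T + W/2 = 14 − 14 + 6 = 6.
GR = (1 − 1/2) × 6² / 24 = 0.5 × 36 / 24 = 0.75 dB.
Output = 14 − 0.75 = 13.25 dBu.

13.25 dBu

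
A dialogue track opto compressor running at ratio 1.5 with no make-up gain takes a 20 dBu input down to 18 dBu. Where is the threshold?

14 dBu

Let T be the threshold. Output overshoot = (input overshoot)/R, so 18 − T = (20 − T)/1.5.
1.5·(18 − T) = 20 − T → 0.5·T = 27 − 20 = 7.
T = 7/0.5 = 14 dBu.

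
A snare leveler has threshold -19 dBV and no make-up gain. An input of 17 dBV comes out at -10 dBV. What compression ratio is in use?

4:1

Input overshoot = 17 − (-19) = 36 dB; output overshoot = -10 − (-19) = 9 dB.
Ratio = 36 / 9 = 4.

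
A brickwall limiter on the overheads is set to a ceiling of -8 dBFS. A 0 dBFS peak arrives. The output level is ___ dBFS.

-8 dBFS

At ∞:1, everything above -8 dBFS is held at the ceiling.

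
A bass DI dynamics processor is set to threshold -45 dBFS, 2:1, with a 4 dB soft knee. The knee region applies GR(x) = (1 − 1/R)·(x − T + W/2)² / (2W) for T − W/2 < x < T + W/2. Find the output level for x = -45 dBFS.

x − T + W/2 = -45 − (-45) + 2 = 2.
GR = (1 − 1/2) × 2² / 8 = 0.5 × 4 / 8 = 0.25 dB.
Output = -45 − 0.25 = -45.25 dBFS.

-45.25 dBFS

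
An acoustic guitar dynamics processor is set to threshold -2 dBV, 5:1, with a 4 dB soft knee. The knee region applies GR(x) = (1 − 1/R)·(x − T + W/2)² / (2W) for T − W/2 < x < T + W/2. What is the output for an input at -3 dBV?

-3.1 dBV

x − T + W/2 = -3 − (-2) + 2 = 1.
GR = (1 − 1/5) × 1² / 8 = 0.8 × 1 / 8 = 0.1 dB.
Output = -3 − 0.1 = -3.1 dBV.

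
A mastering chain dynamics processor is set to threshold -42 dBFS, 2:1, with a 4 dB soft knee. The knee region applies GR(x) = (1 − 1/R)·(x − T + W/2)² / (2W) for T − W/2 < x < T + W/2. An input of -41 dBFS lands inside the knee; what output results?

x − T + W/2 = -41 − (-42) + 2 = 3.
GR = (1 − 1/2) × 3² / 8 = 0.5 × 9 / 8 = 0.5625 dB.
Output = -41 − 0.5625 = -41.5625 dBFS.

-41.5625 dBFS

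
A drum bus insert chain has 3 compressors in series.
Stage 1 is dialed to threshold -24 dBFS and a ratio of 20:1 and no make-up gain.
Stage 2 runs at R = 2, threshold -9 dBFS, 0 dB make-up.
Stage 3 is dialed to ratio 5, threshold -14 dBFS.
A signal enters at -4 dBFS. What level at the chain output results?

Stage 1: 20 dB above -24 dBFS, reduced 20:1 to 1 dB above → -23 dBFS.
Stage 2: -23 dBFS is at or below the -9 dBFS threshold — no compression; output -23 dBFS.
Stage 3: -23 dBFS ≤ -14 dBFS, so stage 3 doesn't engage; output -23 dBFS.

-23 dBFS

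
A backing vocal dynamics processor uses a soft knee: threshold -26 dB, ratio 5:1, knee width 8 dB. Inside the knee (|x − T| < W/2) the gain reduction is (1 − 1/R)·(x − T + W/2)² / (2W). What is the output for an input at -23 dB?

x − T + W/2 = -23 − (-26) + 4 = 7.
GR = (1 − 1/5) × 7² / 16 = 0.8 × 49 / 16 = 2.45 dB.
Output = -23 − 2.45 = -25.45 dB.

-25.45 dB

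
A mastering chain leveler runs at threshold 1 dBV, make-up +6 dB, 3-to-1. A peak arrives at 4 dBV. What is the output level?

8 dBV

The input is 3 dB above the 1 dBV threshold.
The 3 dB excess becomes 1 dB after 3:1 reduction.
That puts the output at 2 dBV; make-up adds 6 dB, giving 8 dBV.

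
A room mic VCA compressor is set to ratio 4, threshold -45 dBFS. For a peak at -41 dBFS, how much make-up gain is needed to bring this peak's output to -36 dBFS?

8 dB

The peak compresses to -45 + 4/4 = -44 dBFS.
To reach -36 dBFS requires -36 − (-44) = 8 dB of make-up.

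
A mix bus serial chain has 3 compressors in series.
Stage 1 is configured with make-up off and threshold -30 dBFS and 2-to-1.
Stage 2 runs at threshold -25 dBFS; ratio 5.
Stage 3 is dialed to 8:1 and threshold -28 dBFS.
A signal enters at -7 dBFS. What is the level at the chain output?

-27.4625 dBFS

Stage 1: 23 dB above -30 dBFS, reduced 2:1 to 11.5 dB above → -18.5 dBFS.
Stage 2: 6.5 dB above -25 dBFS, reduced 5:1 to 1.3 dB above → -23.7 dBFS.
Stage 3: overshoot 4.3 dB → 4.3/8 = 0.5375 dB → -27.4625 dBFS.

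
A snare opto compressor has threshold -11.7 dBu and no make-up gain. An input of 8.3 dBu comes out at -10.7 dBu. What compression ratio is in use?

Input overshoot = 8.3 − (-11.7) = 20 dB; output overshoot = -10.7 − (-11.7) = 1 dB.
Ratio = 20 / 1 = 20.

20:1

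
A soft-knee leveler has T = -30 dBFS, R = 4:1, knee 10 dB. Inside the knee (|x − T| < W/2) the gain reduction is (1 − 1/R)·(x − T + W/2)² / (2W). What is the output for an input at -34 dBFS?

x − T + W/2 = -34 − (-30) + 5 = 1.
GR = (1 − 1/4) × 1² / 20 = 0.75 × 1 / 20 = 0.0375 dB.
Output = -34 − 0.0375 = -34.0375 dBFS.

-34.0375 dBFS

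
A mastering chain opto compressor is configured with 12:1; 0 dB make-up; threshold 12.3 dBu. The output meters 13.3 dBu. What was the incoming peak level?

The compressed level sits 13.3 − 12.3 = 1 dB over threshold.
Undo the ratio: input overshoot = 1 × 12 = 12 dB, giving input = 24.3 dBu.

24.3 dBu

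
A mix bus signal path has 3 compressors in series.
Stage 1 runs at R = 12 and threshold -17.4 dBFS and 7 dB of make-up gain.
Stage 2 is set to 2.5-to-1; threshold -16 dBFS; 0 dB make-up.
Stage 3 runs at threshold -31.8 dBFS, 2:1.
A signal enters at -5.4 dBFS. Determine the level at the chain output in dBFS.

Stage 1: -5.4 dBFS is 12 dB over -17.4 dBFS; at 12:1 that becomes 1 dB over, giving -16.4 dBFS; +7 dB make-up → -9.4 dBFS.
Stage 2: -9.4 dBFS is 6.6 dB over -16 dBFS; at 2.5:1 that becomes 2.64 dB over, giving -13.36 dBFS.
Stage 3: 18.44 dB above -31.8 dBFS, reduced 2:1 to 9.22 dB above → -22.58 dBFS.

-22.58 dBFS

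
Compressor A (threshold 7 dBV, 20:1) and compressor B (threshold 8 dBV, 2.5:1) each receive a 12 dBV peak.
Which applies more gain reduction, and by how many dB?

A: 5 dB over, compressed to 0.25 dB over, so 4.75 dB of GR.
B: 4 dB over, compressed to 1.6 dB over, so 2.4 dB of GR.
A applies 2.35 dB more gain reduction.

A, by 2.35 dB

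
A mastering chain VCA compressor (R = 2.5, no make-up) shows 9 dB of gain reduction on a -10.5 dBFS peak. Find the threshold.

-25.5 dBFS

Gain reduction = -10.5 − (-19.5) = 9 dB; output overshoot = GR / (R − 1) = 9 / 1.5 = 6 dB.
Threshold = output − output overshoot = -19.5 − 6 = -25.5 dBFS.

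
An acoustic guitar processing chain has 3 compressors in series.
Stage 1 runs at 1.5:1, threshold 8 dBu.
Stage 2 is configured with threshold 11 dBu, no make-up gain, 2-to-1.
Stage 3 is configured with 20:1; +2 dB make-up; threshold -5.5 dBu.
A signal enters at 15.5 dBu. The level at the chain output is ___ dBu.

-2.625 dBu

Stage 1: 15.5 dBu is 7.5 dB over 8 dBu; at 1.5:1 that becomes 5 dB over, giving 13 dBu.
Stage 2: 13 dBu is 2 dB over 11 dBu; at 2:1 that becomes 1 dB over, giving 12 dBu.
Stage 3: overshoot 17.5 dB → 17.5/20 = 0.875 dB → -4.625 dBu; +2 dB make-up → -2.625 dBu.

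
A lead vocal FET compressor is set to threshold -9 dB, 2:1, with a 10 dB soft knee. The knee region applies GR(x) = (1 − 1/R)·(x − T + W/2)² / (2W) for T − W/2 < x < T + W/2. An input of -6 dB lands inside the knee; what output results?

x − T + W/2 = -6 − (-9) + 5 = 8.
GR = (1 − 1/2) × 8² / 20 = 0.5 × 64 / 20 = 1.6 dB.
Output = -6 − 1.6 = -7.6 dB.

-7.6 dB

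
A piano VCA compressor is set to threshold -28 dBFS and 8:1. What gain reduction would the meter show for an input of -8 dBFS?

The signal is 20 dB above threshold.
After 8:1 compression the overshoot becomes 20/8 = 2.5 dB.
So the signal is attenuated by 20 − 2.5 = 17.5 dB.

17.5 dB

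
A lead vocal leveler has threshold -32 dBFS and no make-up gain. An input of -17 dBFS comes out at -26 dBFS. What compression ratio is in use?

Input overshoot = -17 − (-32) = 15 dB; output overshoot = -26 − (-32) = 6 dB.
Ratio = 15 / 6 = 2.5.

2.5:1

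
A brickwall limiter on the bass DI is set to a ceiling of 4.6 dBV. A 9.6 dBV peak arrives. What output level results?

At ∞:1, everything above 4.6 dBV is held at the ceiling.

4.6 dBV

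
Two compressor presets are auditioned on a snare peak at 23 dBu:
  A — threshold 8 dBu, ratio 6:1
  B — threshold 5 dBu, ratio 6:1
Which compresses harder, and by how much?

A: overshoot 15 dB → output overshoot 2.5 dB → GR 12.5 dB.
B: overshoot 18 dB → output overshoot 3 dB → GR 15 dB.
Difference: 2.5 dB in favour of B.

B, by 2.5 dB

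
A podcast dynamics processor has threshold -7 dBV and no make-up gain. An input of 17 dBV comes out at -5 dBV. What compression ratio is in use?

12:1

Input overshoot = 17 − (-7) = 24 dB; output overshoot = -5 − (-7) = 2 dB.
Ratio = 24 / 2 = 12.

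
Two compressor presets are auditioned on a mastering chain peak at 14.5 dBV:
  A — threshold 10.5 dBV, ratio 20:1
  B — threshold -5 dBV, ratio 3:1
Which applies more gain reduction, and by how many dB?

A: GR = 4 − 4/20 = 3.8 dB.
B: GR = 19.5 − 19.5/3 = 13 dB.
B applies 9.2 dB more gain reduction.

B, by 9.2 dB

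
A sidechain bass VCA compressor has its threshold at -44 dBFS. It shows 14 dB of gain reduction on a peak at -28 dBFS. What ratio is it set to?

Input overshoot = -28 − (-44) = 16 dB.
Output overshoot = 16 − 14 = 2 dB.
Ratio = input overshoot / output overshoot = 16 / 2 = 8.

8:1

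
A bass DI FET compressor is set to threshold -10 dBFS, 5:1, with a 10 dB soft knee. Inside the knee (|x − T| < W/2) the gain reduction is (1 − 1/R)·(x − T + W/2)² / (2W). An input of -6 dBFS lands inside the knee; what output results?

-9.24 dBFS

x − T + W/2 = -6 − (-10) + 5 = 9.
GR = (1 − 1/5) × 9² / 20 = 0.8 × 81 / 20 = 3.24 dB.
Output = -6 − 3.24 = -9.24 dBFS.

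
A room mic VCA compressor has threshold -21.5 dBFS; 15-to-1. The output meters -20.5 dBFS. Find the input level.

Post-compression overshoot = -20.5 − (-21.5) = 1 dB.
Input overshoot = R × output overshoot = 15 dB → input = -21.5 + 15 = -6.5 dBFS.

-6.5 dBFS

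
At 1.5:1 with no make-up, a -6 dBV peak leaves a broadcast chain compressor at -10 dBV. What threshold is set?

Let T be the threshold. Output overshoot = (input overshoot)/R, so -10 − T = (-6 − T)/1.5.
1.5·(-10 − T) = -6 − T → 0.5·T = -15 − (-6) = -9.
T = -9/0.5 = -18 dBV.

-18 dBV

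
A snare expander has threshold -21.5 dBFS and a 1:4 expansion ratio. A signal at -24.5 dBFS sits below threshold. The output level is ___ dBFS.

-33.5 dBFS

Below threshold, a 1:4 expander applies gain = (4−1)×(T − x) of attenuation.
(4−1) × 3 = 9 dB, so output = -24.5 − 9 = -33.5 dBFS.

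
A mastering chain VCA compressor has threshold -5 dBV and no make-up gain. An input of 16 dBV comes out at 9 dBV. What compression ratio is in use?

1.5:1

Input overshoot = 16 − (-5) = 21 dB; output overshoot = 9 − (-5) = 14 dB.
Ratio = 21 / 14 = 1.5.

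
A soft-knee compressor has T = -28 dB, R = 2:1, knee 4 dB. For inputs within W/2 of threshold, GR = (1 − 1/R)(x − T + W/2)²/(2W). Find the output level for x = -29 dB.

x − T + W/2 = -29 − (-28) + 2 = 1.
GR = (1 − 1/2) × 1² / 8 = 0.5 × 1 / 8 = 0.0625 dB.
Output = -29 − 0.0625 = -29.0625 dB.

-29.0625 dB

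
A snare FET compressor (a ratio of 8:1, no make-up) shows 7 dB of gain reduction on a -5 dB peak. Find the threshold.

Input is 8 dB above T (since output overshoot × R = input overshoot: (-12 − T)·8 = -5 − T gives T = -13 dB).
Check: -13 + (-5 − (-13))/8 = -13 + 1 = -12 dB. ✓

-13 dB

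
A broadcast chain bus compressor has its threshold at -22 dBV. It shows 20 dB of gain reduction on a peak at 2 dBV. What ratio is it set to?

Input overshoot = 2 − (-22) = 24 dB.
Output overshoot = 24 − 20 = 4 dB.
Ratio = input overshoot / output overshoot = 24 / 4 = 6.

6:1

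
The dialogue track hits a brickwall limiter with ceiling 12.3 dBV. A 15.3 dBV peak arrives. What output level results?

A brickwall limiter is an ∞:1 compressor: any input above the ceiling is clamped to 12.3 dBV.

12.3 dBV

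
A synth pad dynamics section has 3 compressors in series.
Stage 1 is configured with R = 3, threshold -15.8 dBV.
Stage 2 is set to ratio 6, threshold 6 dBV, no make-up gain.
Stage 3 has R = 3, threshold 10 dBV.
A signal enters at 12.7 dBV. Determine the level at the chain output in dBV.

Stage 1: overshoot 28.5 dB → 28.5/3 = 9.5 dB → -6.3 dBV.
Stage 2: -6.3 dBV ≤ 6 dBV, so stage 2 doesn't engage; output -6.3 dBV.
Stage 3: below threshold (-6.3 ≤ 10); passes unchanged; output -6.3 dBV.

-6.3 dBV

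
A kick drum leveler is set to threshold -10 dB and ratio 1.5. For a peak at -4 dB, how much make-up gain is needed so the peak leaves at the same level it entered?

2 dB

Overshoot 6 dB → 6/1.5 = 4 dB after compression, so the compressed level is -10 + 4 = -6 dB.
Make-up = target − compressed = -4 − (-6) = 2 dB.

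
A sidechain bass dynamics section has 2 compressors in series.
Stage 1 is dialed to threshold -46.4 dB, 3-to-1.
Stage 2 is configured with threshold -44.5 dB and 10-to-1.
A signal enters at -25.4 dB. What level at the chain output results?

-43.99 dB

Stage 1: 21 dB above -46.4 dB, reduced 3:1 to 7 dB above → -39.4 dB.
Stage 2: -39.4 dB is 5.1 dB over -44.5 dB; at 10:1 that becomes 0.51 dB over, giving -43.99 dB.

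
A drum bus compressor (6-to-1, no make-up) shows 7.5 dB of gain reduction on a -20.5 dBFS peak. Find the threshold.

-29.5 dBFS

Input is 9 dB above T (since output overshoot × R = input overshoot: (-28 − T)·6 = -20.5 − T gives T = -29.5 dBFS).
Check: -29.5 + (-20.5 − (-29.5))/6 = -29.5 + 1.5 = -28 dBFS. ✓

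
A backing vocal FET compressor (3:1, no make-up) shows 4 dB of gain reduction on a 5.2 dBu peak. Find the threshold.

-0.8 dBu

Let T be the threshold. Output overshoot = (input overshoot)/R, so 1.2 − T = (5.2 − T)/3.
3·(1.2 − T) = 5.2 − T → 2·T = 3.6 − 5.2 = -1.6.
T = -1.6/2 = -0.8 dBu.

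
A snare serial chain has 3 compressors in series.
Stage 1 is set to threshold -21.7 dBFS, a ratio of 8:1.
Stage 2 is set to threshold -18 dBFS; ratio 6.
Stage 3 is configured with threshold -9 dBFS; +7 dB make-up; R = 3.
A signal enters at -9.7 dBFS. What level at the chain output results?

Stage 1: -9.7 dBFS is 12 dB over -21.7 dBFS; at 8:1 that becomes 1.5 dB over, giving -20.2 dBFS.
Stage 2: below threshold (-20.2 ≤ -18); passes unchanged; output -20.2 dBFS.
Stage 3: -20.2 dBFS is at or below the -9 dBFS threshold — no compression; make-up brings it to -13.2 dBFS.

-13.2 dBFS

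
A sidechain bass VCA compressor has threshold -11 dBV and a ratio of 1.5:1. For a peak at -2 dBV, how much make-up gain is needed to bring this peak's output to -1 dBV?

4 dB

Without make-up, output = threshold + overshoot/1.5 = -11 + 6 = -5 dBV.
Gap to target: 4 dB.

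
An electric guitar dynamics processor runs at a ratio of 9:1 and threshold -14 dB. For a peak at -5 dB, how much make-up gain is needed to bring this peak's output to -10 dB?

3 dB

The peak compresses to -14 + 9/9 = -13 dB.
To reach -10 dB requires -10 − (-13) = 3 dB of make-up.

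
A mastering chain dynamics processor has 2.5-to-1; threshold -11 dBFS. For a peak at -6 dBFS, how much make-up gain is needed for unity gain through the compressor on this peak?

3 dB

Without make-up, output = threshold + overshoot/2.5 = -11 + 2 = -9 dBFS.
Gap to target: 3 dB.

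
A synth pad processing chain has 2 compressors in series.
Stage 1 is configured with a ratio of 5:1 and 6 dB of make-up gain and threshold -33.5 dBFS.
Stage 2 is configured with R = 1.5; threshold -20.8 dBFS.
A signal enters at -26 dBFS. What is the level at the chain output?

Stage 1: 7.5 dB above -33.5 dBFS, reduced 5:1 to 1.5 dB above → -32 dBFS; +6 dB make-up → -26 dBFS.
Stage 2: below threshold (-26 ≤ -20.8); passes unchanged; output -26 dBFS.

-26 dBFS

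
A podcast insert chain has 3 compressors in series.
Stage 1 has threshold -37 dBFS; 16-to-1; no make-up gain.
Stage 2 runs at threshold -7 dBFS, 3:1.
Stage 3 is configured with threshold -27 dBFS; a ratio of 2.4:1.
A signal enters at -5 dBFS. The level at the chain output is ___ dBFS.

Stage 1: 32 dB above -37 dBFS, reduced 16:1 to 2 dB above → -35 dBFS.
Stage 2: below threshold (-35 ≤ -7); passes unchanged; output -35 dBFS.
Stage 3: below threshold (-35 ≤ -27); passes unchanged; output -35 dBFS.

-35 dBFS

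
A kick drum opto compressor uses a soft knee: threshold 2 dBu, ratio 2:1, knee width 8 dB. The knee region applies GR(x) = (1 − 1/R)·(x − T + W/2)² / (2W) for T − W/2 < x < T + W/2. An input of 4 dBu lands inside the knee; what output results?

2.875 dBu

x − T + W/2 = 4 − 2 + 4 = 6.
GR = (1 − 1/2) × 6² / 16 = 0.5 × 36 / 16 = 1.125 dB.
Output = 4 − 1.125 = 2.875 dBu.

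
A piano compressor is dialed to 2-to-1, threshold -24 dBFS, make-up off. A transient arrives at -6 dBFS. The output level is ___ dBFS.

-15 dBFS

The input is 18 dB above the -24 dBFS threshold.
At 2:1 the overshoot is divided by 2, leaving 9 dB above threshold.
Output = -24 + 9 = -15 dBFS.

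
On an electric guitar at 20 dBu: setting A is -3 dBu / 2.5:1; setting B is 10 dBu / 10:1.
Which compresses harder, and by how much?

A: GR = 23 − 23/2.5 = 13.8 dB.
B: GR = 10 − 10/10 = 9 dB.
A reduces 4.8 dB more.

A, by 4.8 dB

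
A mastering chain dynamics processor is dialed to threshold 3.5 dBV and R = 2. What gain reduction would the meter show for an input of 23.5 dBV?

10 dB

23.5 dBV exceeds the threshold by 20 dB.
After 2:1 compression the overshoot becomes 20/2 = 10 dB.
GR = overshoot in − overshoot out = 20 − 10 = 10 dB.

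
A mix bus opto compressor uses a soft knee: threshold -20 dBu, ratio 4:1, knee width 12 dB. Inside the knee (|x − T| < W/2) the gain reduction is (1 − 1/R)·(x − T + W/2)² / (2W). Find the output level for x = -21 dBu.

-21.78125 dBu

x − T + W/2 = -21 − (-20) + 6 = 5.
GR = (1 − 1/4) × 5² / 24 = 0.75 × 25 / 24 = 0.78125 dB.
Output = -21 − 0.78125 = -21.78125 dBu.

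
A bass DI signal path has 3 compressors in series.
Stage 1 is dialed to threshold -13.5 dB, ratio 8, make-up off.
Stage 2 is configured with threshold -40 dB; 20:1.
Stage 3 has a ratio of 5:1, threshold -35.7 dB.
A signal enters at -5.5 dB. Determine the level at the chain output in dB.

Stage 1: -5.5 dB is 8 dB over -13.5 dB; at 8:1 that becomes 1 dB over, giving -12.5 dB.
Stage 2: -12.5 dB is 27.5 dB over -40 dB; at 20:1 that becomes 1.375 dB over, giving -38.625 dB.
Stage 3: -38.625 dB ≤ -35.7 dB, so stage 3 doesn't engage; output -38.625 dB.

-38.625 dB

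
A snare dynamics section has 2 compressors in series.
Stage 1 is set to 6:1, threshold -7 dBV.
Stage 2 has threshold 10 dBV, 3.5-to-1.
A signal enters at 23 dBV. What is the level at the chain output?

Stage 1: 30 dB above -7 dBV, reduced 6:1 to 5 dB above → -2 dBV.
Stage 2: -2 dBV ≤ 10 dBV, so stage 2 doesn't engage; output -2 dBV.

-2 dBV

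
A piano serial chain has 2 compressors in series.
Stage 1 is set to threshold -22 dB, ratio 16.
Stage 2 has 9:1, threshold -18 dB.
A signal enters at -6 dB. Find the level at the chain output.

Stage 1: 16 dB above -22 dB, reduced 16:1 to 1 dB above → -21 dB.
Stage 2: -21 dB is at or below the -18 dB threshold — no compression; output -21 dB.

-21 dB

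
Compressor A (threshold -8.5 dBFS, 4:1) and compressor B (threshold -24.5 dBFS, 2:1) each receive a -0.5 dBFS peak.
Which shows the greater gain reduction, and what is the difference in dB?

B, by 6 dB

A: GR = 8 − 8/4 = 6 dB.
B: GR = 24 − 24/2 = 12 dB.
B reduces 6 dB more.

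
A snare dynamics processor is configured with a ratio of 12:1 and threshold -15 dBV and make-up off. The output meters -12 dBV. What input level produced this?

21 dBV

Post-compression overshoot = -12 − (-15) = 3 dB.
Input overshoot = R × output overshoot = 36 dB → input = -15 + 36 = 21 dBV.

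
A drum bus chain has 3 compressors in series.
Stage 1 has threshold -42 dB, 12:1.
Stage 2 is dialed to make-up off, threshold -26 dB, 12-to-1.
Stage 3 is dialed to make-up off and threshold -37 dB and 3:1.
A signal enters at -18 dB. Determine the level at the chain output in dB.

Stage 1: 24 dB above -42 dB, reduced 12:1 to 2 dB above → -40 dB.
Stage 2: -40 dB is at or below the -26 dB threshold — no compression; output -40 dB.
Stage 3: below threshold (-40 ≤ -37); passes unchanged; output -40 dB.

-40 dB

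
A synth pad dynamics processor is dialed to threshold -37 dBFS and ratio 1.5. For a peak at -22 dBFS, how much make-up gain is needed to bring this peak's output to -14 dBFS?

Overshoot 15 dB → 15/1.5 = 10 dB after compression, so the compressed level is -37 + 10 = -27 dBFS.
Make-up = target − compressed = -14 − (-27) = 13 dB.

13 dB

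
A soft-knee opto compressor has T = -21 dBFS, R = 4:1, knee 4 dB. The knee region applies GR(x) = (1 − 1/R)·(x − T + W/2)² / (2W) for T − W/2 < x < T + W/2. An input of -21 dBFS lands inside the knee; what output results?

x − T + W/2 = -21 − (-21) + 2 = 2.
GR = (1 − 1/4) × 2² / 8 = 0.75 × 4 / 8 = 0.375 dB.
Output = -21 − 0.375 = -21.375 dBFS.

-21.375 dBFS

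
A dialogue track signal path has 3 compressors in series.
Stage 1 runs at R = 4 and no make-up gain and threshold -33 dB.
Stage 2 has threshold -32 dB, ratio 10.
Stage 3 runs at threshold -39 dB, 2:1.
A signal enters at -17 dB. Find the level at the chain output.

Stage 1: 16 dB above -33 dB, reduced 4:1 to 4 dB above → -29 dB.
Stage 2: -29 dB is 3 dB over -32 dB; at 10:1 that becomes 0.3 dB over, giving -31.7 dB.
Stage 3: 7.3 dB above -39 dB, reduced 2:1 to 3.65 dB above → -35.35 dB.

-35.35 dB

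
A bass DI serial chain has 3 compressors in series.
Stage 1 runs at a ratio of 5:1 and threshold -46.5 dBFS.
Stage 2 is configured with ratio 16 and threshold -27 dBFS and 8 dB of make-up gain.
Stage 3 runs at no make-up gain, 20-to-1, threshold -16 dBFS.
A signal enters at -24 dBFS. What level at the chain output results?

-34 dBFS

Stage 1: 22.5 dB above -46.5 dBFS, reduced 5:1 to 4.5 dB above → -42 dBFS.
Stage 2: -42 dBFS is at or below the -27 dBFS threshold — no compression; make-up brings it to -34 dBFS.
Stage 3: -34 dBFS ≤ -16 dBFS, so stage 3 doesn't engage; output -34 dBFS.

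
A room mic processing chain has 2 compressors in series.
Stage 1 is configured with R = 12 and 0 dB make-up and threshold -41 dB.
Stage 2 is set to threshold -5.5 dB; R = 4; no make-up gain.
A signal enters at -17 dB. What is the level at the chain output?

Stage 1: overshoot 24 dB → 24/12 = 2 dB → -39 dB.
Stage 2: -39 dB ≤ -5.5 dB, so stage 2 doesn't engage; output -39 dB.

-39 dB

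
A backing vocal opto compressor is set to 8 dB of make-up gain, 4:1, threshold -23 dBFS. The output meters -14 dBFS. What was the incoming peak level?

-19 dBFS

Remove make-up: -14 − 8 = -22 dBFS.
That's 1 dB above the -23 dBFS threshold.
Input overshoot = R × output overshoot = 4 dB → input = -23 + 4 = -19 dBFS.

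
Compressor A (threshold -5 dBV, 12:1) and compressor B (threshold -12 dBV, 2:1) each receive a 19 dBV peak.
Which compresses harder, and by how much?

A: overshoot 24 dB → output overshoot 2 dB → GR 22 dB.
B: overshoot 31 dB → output overshoot 15.5 dB → GR 15.5 dB.
Difference: 6.5 dB in favour of A.

A, by 6.5 dB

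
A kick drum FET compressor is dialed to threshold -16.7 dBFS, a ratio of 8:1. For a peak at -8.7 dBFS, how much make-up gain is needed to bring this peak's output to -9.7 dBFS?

6 dB

Without make-up, output = threshold + overshoot/8 = -16.7 + 1 = -15.7 dBFS.
Gap to target: 6 dB.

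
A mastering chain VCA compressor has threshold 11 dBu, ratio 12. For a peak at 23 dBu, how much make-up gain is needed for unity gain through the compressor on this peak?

11 dB

Without make-up, output = threshold + overshoot/12 = 11 + 1 = 12 dBu.
Gap to target: 11 dB.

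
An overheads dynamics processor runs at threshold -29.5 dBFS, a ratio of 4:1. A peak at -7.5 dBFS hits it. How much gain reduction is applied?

16.5 dB

The signal is 22 dB above threshold.
After 4:1 compression the overshoot becomes 22/4 = 5.5 dB.
Gain reduction = 22 − 5.5 = 16.5 dB.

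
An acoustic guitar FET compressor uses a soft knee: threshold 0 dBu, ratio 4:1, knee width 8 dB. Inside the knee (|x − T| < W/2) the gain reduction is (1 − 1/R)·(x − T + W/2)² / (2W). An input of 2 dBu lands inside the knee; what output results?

x − T + W/2 = 2 − 0 + 4 = 6.
GR = (1 − 1/4) × 6² / 16 = 0.75 × 36 / 16 = 1.6875 dB.
Output = 2 − 1.6875 = 0.3125 dBu.

0.3125 dBu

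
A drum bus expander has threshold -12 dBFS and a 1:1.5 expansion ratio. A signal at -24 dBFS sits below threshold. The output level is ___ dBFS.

-30 dBFS

Below threshold, a 1:1.5 expander applies gain = (1.5−1)×(T − x) of attenuation.
(1.5−1) × 12 = 6 dB, so output = -24 − 6 = -30 dBFS.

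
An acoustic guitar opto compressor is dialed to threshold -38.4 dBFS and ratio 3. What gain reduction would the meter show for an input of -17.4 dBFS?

The signal is 21 dB above threshold.
After 3:1 compression the overshoot becomes 21/3 = 7 dB.
GR = overshoot in − overshoot out = 21 − 7 = 14 dB.

14 dB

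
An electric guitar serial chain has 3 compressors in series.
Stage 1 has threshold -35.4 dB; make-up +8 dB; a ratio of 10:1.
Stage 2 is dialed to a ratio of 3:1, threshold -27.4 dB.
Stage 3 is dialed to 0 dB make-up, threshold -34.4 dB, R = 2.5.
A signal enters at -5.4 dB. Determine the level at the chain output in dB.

-31.2 dB

Stage 1: 30 dB above -35.4 dB, reduced 10:1 to 3 dB above → -32.4 dB; +8 dB make-up → -24.4 dB.
Stage 2: 3 dB above -27.4 dB, reduced 3:1 to 1 dB above → -26.4 dB.
Stage 3: overshoot 8 dB → 8/2.5 = 3.2 dB → -31.2 dB.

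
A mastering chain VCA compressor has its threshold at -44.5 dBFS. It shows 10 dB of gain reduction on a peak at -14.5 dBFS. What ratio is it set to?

1.5:1

Input overshoot = -14.5 − (-44.5) = 30 dB.
Output overshoot = 30 − 10 = 20 dB.
Ratio = input overshoot / output overshoot = 30 / 20 = 1.5.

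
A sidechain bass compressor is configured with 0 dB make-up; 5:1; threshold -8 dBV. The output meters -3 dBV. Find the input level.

That's 5 dB above the -8 dBV threshold.
Input overshoot = R × output overshoot = 25 dB → input = -8 + 25 = 17 dBV.

17 dBV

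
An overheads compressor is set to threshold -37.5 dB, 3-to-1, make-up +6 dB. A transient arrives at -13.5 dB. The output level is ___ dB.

-23.5 dB

The input is 24 dB above the -37.5 dB threshold.
At 3:1 the overshoot is divided by 3, leaving 8 dB above threshold.
That puts the output at -29.5 dB; make-up adds 6 dB, giving -23.5 dB.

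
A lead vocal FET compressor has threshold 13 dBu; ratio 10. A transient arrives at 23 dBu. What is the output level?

14 dBu

Overshoot: 23 − 13 = 10 dB.
At 10:1 the overshoot is divided by 10, leaving 1 dB above threshold.
So the level is 13 + 1 = 14 dBu.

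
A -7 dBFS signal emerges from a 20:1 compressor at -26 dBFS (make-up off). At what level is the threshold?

-27 dBFS

Gain reduction = -7 − (-26) = 19 dB; output overshoot = GR / (R − 1) = 19 / 19 = 1 dB.
Threshold = output − output overshoot = -26 − 1 = -27 dBFS.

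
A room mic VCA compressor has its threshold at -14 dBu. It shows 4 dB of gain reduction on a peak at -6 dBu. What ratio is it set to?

Input overshoot = -6 − (-14) = 8 dB.
Output overshoot = 8 − 4 = 4 dB.
Ratio = input overshoot / output overshoot = 8 / 4 = 2.

2:1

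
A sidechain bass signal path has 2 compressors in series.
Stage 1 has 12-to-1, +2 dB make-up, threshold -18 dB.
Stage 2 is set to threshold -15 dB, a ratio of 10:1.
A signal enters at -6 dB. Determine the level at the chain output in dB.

Stage 1: 12 dB above -18 dB, reduced 12:1 to 1 dB above → -17 dB; +2 dB make-up → -15 dB.
Stage 2: -15 dB is at or below the -15 dB threshold — no compression; output -15 dB.

-15 dB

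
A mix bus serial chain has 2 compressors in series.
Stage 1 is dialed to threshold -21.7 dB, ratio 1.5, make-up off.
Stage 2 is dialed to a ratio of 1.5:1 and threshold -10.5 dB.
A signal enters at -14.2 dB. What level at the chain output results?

-16.7 dB

Stage 1: overshoot 7.5 dB → 7.5/1.5 = 5 dB → -16.7 dB.
Stage 2: below threshold (-16.7 ≤ -10.5); passes unchanged; output -16.7 dB.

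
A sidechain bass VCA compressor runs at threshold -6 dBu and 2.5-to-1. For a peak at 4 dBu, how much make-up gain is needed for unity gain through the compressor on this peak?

6 dB

Overshoot 10 dB → 10/2.5 = 4 dB after compression, so the compressed level is -6 + 4 = -2 dBu.
Make-up = target − compressed = 4 − (-2) = 6 dB.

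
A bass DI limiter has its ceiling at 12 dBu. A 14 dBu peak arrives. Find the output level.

A brickwall limiter is an ∞:1 compressor: any input above the ceiling is clamped to 12 dBu.

12 dBu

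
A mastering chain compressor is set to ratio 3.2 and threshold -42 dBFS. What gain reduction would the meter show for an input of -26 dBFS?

-26 dBFS exceeds the threshold by 16 dB.
After 3.2:1 compression the overshoot becomes 16/3.2 = 5 dB.
Gain reduction = 16 − 5 = 11 dB.

11 dB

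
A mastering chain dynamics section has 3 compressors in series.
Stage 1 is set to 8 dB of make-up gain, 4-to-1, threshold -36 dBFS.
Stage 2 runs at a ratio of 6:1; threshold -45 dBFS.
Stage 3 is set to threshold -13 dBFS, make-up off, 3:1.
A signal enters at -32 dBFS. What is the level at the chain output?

Stage 1: -32 dBFS is 4 dB over -36 dBFS; at 4:1 that becomes 1 dB over, giving -35 dBFS; +8 dB make-up → -27 dBFS.
Stage 2: overshoot 18 dB → 18/6 = 3 dB → -42 dBFS.
Stage 3: -42 dBFS ≤ -13 dBFS, so stage 3 doesn't engage; output -42 dBFS.

-42 dBFS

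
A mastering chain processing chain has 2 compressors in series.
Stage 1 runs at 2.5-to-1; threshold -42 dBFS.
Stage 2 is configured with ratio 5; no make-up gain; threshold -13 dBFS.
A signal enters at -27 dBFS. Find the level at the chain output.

Stage 1: overshoot 15 dB → 15/2.5 = 6 dB → -36 dBFS.
Stage 2: below threshold (-36 ≤ -13); passes unchanged; output -36 dBFS.

-36 dBFS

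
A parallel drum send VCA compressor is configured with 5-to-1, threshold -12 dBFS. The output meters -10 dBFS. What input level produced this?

-2 dBFS

Post-compression overshoot = -10 − (-12) = 2 dB.
Undo the ratio: input overshoot = 2 × 5 = 10 dB, giving input = -2 dBFS.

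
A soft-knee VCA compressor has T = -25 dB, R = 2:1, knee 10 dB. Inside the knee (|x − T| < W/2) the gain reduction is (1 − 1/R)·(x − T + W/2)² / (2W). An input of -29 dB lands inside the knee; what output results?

-29.025 dB

x − T + W/2 = -29 − (-25) + 5 = 1.
GR = (1 − 1/2) × 1² / 20 = 0.5 × 1 / 20 = 0.025 dB.
Output = -29 − 0.025 = -29.025 dB.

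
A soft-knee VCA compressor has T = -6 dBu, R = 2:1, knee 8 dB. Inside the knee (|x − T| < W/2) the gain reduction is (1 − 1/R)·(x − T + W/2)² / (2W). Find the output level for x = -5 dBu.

-5.78125 dBu

x − T + W/2 = -5 − (-6) + 4 = 5.
GR = (1 − 1/2) × 5² / 16 = 0.5 × 25 / 16 = 0.78125 dB.
Output = -5 − 0.78125 = -5.78125 dBu.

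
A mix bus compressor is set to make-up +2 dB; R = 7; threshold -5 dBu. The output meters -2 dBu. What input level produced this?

2 dBu

Before make-up, the level was -2 − 2 = -4 dBu.
The compressed level sits -4 − (-5) = 1 dB over threshold.
Undo the ratio: input overshoot = 1 × 7 = 7 dB, giving input = 2 dBu.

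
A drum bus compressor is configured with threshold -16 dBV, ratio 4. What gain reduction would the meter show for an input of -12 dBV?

3 dB

-12 dBV exceeds the threshold by 4 dB.
A 4:1 ratio leaves 1 dB of that excess.
So the signal is attenuated by 4 − 1 = 3 dB.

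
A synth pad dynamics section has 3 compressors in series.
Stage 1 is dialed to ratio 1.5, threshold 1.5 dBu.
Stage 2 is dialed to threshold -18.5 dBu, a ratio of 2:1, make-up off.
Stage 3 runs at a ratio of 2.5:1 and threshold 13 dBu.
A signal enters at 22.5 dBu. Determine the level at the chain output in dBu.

-1.5 dBu

Stage 1: 21 dB above 1.5 dBu, reduced 1.5:1 to 14 dB above → 15.5 dBu.
Stage 2: 34 dB above -18.5 dBu, reduced 2:1 to 17 dB above → -1.5 dBu.
Stage 3: -1.5 dBu is at or below the 13 dBu threshold — no compression; output -1.5 dBu.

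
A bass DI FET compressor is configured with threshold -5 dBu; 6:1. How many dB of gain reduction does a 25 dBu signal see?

25 dB

The signal is 30 dB above threshold.
A 6:1 ratio leaves 5 dB of that excess.
So the signal is attenuated by 30 − 5 = 25 dB.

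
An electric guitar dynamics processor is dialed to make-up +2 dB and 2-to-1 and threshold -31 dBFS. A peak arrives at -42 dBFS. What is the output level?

-42 dBFS is 11 dB below the -31 dBFS threshold, so no gain reduction is applied.
Make-up gain adds 2 dB: -42 + 2 = -40 dBFS.

-40 dBFS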